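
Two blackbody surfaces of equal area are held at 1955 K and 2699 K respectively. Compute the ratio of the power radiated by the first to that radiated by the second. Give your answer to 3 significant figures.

P₁/P₂ ≈ 0.275

With equal areas, P₁/P₂ = (T₁/T₂)⁴ = (1955/2699)⁴ = 0.275.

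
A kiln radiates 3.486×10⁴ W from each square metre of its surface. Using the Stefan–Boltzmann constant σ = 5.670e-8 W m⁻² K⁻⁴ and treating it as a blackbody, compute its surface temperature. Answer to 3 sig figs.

T ≈ 885 K

I = σT⁴, so T = (I/σ)^(1/4) = (3.486×10⁴/(5.670×10⁻⁸))^(1/4) = 885 K.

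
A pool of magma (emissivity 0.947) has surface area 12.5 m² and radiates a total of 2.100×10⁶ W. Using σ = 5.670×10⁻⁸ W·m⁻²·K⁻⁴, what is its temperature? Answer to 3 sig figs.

Area A = 12.5 m².
P = εσAT⁴ ⇒ T = (P/(εσA))^(1/4) = (2.100×10⁶/(0.947×5.670×10⁻⁸×12.5))^(1/4) = 1.33×10³ K.

T ≈ 1.33×10³ K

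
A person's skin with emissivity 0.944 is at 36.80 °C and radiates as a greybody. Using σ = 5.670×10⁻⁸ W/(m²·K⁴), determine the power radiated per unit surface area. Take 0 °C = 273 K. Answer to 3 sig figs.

I ≈ 493 W/m²

T = 36.80 °C + 273 = 309.80 K.
Stefan–Boltzmann: I = εσT⁴ = 0.944 × 5.670×10⁻⁸ × (309.80)⁴ = 493 W/m².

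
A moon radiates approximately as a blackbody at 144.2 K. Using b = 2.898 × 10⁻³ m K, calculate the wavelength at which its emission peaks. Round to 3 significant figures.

Wien's displacement law: λ_max = b/T = (2.898×10⁻³ m·K)/(144.2 K) = 2.010×10⁻⁵ m.
That is 20.1 μm, in the infrared range.

λ_max ≈ 20.1 μm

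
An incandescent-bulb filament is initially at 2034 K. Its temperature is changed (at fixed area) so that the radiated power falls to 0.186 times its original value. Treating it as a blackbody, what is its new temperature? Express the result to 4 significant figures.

T₂ ≈ 1336 K

P ∝ T⁴, so T₂/T₁ = (P₂/P₁)^(1/4) = (0.186)^(1/4) = 0.656717.
T₂ = 2034 × 0.656717 = 1336 K.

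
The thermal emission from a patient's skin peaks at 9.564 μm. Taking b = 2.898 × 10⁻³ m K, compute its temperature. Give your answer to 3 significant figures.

Wien's law gives T = b/λ_max = (2.898×10⁻³ m·K)/(9.564×10⁻⁶ m) = 303 K.

T ≈ 303 K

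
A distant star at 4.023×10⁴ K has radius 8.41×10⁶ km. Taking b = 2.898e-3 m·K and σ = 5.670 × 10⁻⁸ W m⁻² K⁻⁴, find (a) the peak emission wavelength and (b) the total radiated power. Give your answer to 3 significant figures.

(a) λ_max = b/T = 2.898×10⁻³/4.023×10⁴ = 7.204×10⁻⁸ m = 72.0 nm.
Surface area A = 4πR² = 4π(8.41×10⁹ m)² = 8.88796×10²⁰ m².
(b) P = σAT⁴ = 5.670×10⁻⁸×8.88796×10²⁰×(4.023×10⁴)⁴ = 1.32×10³² W.

λ_max ≈ 72.0 nm; P ≈ 1.32×10³² W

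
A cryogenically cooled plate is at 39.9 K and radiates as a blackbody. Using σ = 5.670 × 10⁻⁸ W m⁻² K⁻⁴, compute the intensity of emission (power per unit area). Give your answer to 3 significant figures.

Stefan–Boltzmann: I = σT⁴ = 5.670×10⁻⁸ × (39.9)⁴ = 0.144 W/m².

I ≈ 0.144 W/m²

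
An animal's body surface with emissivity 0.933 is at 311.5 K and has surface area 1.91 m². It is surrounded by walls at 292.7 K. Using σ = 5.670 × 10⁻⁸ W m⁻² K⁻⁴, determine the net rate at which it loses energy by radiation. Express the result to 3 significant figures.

Net loss ≈ 210 W

Area A = 1.91 m².
Net radiated power P_net = εσA(T⁴ − T₀⁴) = 0.933×5.670×10⁻⁸×1.91×(311.5⁴ − 292.7⁴).
T⁴ − T₀⁴ = 9.41526×10⁹ − 7.33991×10⁹ = 2.07535×10⁹ K⁴, so P_net = 210 W.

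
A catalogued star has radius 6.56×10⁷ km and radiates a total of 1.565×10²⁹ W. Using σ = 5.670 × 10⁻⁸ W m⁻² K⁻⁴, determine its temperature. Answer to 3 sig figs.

Surface area A = 4πR² = 4π(6.56×10¹⁰ m)² = 5.40776×10²² m².
P = σAT⁴ ⇒ T = (P/(σA))^(1/4) = (1.565×10²⁹/(5.670×10⁻⁸×5.40776×10²²))^(1/4) = 2.67×10³ K.

T ≈ 2.67×10³ K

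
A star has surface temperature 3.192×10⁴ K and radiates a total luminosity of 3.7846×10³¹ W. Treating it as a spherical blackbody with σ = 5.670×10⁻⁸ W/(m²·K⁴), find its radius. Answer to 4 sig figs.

L = 4πR²σT⁴ ⇒ R = √(L/(4πσT⁴)).
σT⁴ = 5.88619×10¹⁰ W/m², so R = √(3.7846×10³¹/(4π×5.88619×10¹⁰)) = 7.153×10⁹ m.

R ≈ 7.153×10⁹ m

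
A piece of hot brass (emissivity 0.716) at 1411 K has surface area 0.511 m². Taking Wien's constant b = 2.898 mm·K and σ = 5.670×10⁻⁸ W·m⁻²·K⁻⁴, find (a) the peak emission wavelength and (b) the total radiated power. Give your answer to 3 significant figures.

λ_max ≈ 2.05 μm; P ≈ 8.22×10⁴ W

(a) λ_max = b/T = 2.898×10⁻³/1411 = 2.054×10⁻⁶ m = 2.05 μm.
Area A = 0.511 m².
(b) P = εσAT⁴ = 0.716×5.670×10⁻⁸×0.511×(1411)⁴ = 8.22×10⁴ W.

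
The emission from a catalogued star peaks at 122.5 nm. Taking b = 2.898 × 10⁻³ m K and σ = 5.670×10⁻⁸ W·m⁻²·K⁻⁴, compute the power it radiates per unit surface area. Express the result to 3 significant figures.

Wien's law: T = b/λ_max = 2.898×10⁻³/1.225×10⁻⁷ = 23657.1 K.
Then I = σT⁴ = 5.670×10⁻⁸×(23657.1)⁴ = 1.78×10¹⁰ W/m².

I ≈ 1.78×10¹⁰ W/m²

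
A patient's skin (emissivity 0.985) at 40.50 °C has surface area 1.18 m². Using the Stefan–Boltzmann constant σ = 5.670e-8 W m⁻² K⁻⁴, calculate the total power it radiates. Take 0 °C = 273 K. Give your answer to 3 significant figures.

P ≈ 637 W

T = 40.50 °C + 273 = 313.50 K.
Area A = 1.18 m².
P = εσAT⁴ = 0.985 × 5.670×10⁻⁸ × 1.18 × (313.50)⁴ = 637 W.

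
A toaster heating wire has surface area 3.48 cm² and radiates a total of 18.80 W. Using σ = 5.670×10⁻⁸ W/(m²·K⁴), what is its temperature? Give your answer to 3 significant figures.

T ≈ 988 K

Area A = 3.48 cm² = 3.48×10⁻⁴ m².
P = σAT⁴ ⇒ T = (P/(σA))^(1/4) = (18.80/(5.670×10⁻⁸×3.48×10⁻⁴))^(1/4) = 988 K.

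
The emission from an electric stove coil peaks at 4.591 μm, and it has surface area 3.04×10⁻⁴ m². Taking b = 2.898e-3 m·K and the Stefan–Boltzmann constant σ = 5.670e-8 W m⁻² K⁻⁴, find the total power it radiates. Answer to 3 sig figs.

P ≈ 2.74 W

Wien's law: T = b/λ_max = 2.898×10⁻³/4.591×10⁻⁶ = 631.235 K.
Area A = 3.04×10⁻⁴ m².
Then P = σAT⁴ = 5.670×10⁻⁸×3.04×10⁻⁴×(631.235)⁴ = 2.74 W.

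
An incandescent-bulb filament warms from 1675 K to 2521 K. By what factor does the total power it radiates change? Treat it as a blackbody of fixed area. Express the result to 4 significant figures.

P₂/P₁ ≈ 5.131

P ∝ T⁴, so P₂/P₁ = (T₂/T₁)⁴ = (2521/1675)⁴ = (1.50507)⁴ = 5.131.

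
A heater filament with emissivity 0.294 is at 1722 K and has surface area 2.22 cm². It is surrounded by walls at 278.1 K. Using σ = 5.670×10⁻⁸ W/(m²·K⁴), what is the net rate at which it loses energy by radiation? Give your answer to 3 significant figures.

Net loss ≈ 32.5 W

Area A = 2.22 cm² = 2.22×10⁻⁴ m².
Net radiated power P_net = εσA(T⁴ − T₀⁴) = 0.294×5.670×10⁻⁸×2.22×10⁻⁴×(1722⁴ − 278.1⁴).
T⁴ − T₀⁴ = 8.79291×10¹² − 5.98142×10⁹ = 8.78693×10¹² K⁴, so P_net = 32.5 W.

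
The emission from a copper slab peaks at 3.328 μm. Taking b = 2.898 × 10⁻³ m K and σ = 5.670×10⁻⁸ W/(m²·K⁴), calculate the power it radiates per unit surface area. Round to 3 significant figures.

Wien's law: T = b/λ_max = 2.898×10⁻³/3.328×10⁻⁶ = 870.793 K.
Then I = σT⁴ = 5.670×10⁻⁸×(870.793)⁴ = 3.26×10⁴ W/m².

I ≈ 3.26×10⁴ W/m²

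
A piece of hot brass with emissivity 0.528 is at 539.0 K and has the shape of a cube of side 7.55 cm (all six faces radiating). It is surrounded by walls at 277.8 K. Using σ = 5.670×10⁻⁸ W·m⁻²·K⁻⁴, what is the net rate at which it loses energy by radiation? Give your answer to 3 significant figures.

Area A = 6s² = 6×(0.0755 m)² = 0.0342015 m².
Net radiated power P_net = εσA(T⁴ − T₀⁴) = 0.528×5.670×10⁻⁸×0.0342015×(539.0⁴ − 277.8⁴).
T⁴ − T₀⁴ = 8.44025×10¹⁰ − 5.95565×10⁹ = 7.84468×10¹⁰ K⁴, so P_net = 80.3 W.

Net loss ≈ 80.3 W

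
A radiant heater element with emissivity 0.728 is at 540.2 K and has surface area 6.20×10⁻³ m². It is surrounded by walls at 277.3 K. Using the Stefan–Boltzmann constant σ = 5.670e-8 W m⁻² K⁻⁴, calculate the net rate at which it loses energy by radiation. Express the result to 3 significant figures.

Area A = 6.20×10⁻³ m².
Net radiated power P_net = εσA(T⁴ − T₀⁴) = 0.728×5.670×10⁻⁸×6.20×10⁻³×(540.2⁴ − 277.3⁴).
T⁴ − T₀⁴ = 8.51566×10¹⁰ − 5.91289×10⁹ = 7.92437×10¹⁰ K⁴, so P_net = 20.3 W.

Net loss ≈ 20.3 W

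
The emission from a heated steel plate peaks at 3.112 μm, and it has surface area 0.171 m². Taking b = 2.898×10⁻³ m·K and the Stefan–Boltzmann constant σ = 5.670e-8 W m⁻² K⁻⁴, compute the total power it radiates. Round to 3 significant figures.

Wien's law: T = b/λ_max = 2.898×10⁻³/3.112×10⁻⁶ = 931.234 K.
Area A = 0.171 m².
Then P = σAT⁴ = 5.670×10⁻⁸×0.171×(931.234)⁴ = 7.29×10³ W.

P ≈ 7.29×10³ W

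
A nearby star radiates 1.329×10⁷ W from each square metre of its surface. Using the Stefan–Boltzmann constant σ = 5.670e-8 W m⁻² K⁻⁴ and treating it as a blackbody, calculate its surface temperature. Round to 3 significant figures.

T ≈ 3.91×10³ K

I = σT⁴, so T = (I/σ)^(1/4) = (1.329×10⁷/(5.670×10⁻⁸))^(1/4) = 3.91×10³ K.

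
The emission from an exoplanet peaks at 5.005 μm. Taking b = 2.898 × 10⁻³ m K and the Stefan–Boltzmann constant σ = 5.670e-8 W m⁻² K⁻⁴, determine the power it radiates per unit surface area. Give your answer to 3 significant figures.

Wien's law: T = b/λ_max = 2.898×10⁻³/5.005×10⁻⁶ = 579.021 K.
Then I = σT⁴ = 5.670×10⁻⁸×(579.021)⁴ = 6.37×10³ W/m².

I ≈ 6.37×10³ W/m²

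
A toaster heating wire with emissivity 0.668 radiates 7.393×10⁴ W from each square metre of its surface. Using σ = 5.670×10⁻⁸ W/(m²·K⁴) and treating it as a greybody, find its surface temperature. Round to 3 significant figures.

I = εσT⁴, so T = (I/εσ)^(1/4) = (7.393×10⁴/(0.668×5.670×10⁻⁸))^(1/4) = 1.18×10³ K.

T ≈ 1.18×10³ K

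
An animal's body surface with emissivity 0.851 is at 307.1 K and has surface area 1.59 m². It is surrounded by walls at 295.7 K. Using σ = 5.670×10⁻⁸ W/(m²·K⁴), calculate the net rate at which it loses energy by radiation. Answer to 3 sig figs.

Net loss ≈ 95.8 W

Area A = 1.59 m².
Net radiated power P_net = εσA(T⁴ − T₀⁴) = 0.851×5.670×10⁻⁸×1.59×(307.1⁴ − 295.7⁴).
T⁴ − T₀⁴ = 8.89445×10⁹ − 7.64549×10⁹ = 1.24896×10⁹ K⁴, so P_net = 95.8 W.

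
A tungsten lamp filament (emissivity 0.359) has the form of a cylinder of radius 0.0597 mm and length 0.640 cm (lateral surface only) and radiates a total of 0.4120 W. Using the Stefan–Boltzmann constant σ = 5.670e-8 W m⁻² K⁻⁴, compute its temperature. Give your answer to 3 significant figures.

T ≈ 1.70×10³ K

Lateral area A = 2πrL = 2π×5.97×10⁻⁵×6.40×10⁻³ = 2.40068×10⁻⁶ m².
P = εσAT⁴ ⇒ T = (P/(εσA))^(1/4) = (0.4120/(0.359×5.670×10⁻⁸×2.40068×10⁻⁶))^(1/4) = 1.70×10³ K.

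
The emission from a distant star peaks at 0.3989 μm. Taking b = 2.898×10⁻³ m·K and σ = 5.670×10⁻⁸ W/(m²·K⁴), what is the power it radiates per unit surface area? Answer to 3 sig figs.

Wien's law: T = b/λ_max = 2.898×10⁻³/3.989×10⁻⁷ = 7264.98 K.
Then I = σT⁴ = 5.670×10⁻⁸×(7264.98)⁴ = 1.58×10⁸ W/m².

I ≈ 1.58×10⁸ W/m²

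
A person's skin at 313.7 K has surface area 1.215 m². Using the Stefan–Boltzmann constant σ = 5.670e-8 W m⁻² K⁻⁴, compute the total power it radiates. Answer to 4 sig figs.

P ≈ 667.1 W

Area A = 1.215 m².
P = σAT⁴ = 5.670×10⁻⁸ × 1.215 × (313.7)⁴ = 667.1 W.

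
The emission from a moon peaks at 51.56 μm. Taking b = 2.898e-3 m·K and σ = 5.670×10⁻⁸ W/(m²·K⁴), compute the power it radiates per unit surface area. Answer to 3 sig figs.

I ≈ 0.566 W/m²

Wien's law: T = b/λ_max = 2.898×10⁻³/5.156×10⁻⁵ = 56.2064 K.
Then I = σT⁴ = 5.670×10⁻⁸×(56.2064)⁴ = 0.566 W/m².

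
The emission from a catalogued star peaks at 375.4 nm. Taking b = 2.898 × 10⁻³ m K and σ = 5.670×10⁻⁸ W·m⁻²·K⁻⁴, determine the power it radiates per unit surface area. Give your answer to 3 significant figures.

Wien's law: T = b/λ_max = 2.898×10⁻³/3.754×10⁻⁷ = 7719.77 K.
Then I = σT⁴ = 5.670×10⁻⁸×(7719.77)⁴ = 2.01×10⁸ W/m².

I ≈ 2.01×10⁸ W/m²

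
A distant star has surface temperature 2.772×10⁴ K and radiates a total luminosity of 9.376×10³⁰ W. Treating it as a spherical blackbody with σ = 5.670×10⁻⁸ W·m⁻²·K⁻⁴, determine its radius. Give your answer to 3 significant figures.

R ≈ 4.72×10⁹ m

L = 4πR²σT⁴ ⇒ R = √(L/(4πσT⁴)).
σT⁴ = 3.34777×10¹⁰ W/m², so R = √(9.376×10³⁰/(4π×3.34777×10¹⁰)) = 4.72×10⁹ m.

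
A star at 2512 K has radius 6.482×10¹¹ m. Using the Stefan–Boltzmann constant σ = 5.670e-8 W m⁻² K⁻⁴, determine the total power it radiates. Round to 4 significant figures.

Surface area A = 4πR² = 4π(6.482×10¹¹ m)² = 5.27993×10²⁴ m².
P = σAT⁴ = 5.670×10⁻⁸ × 5.27993×10²⁴ × (2512)⁴ = 1.192×10³¹ W.

P ≈ 1.192×10³¹ W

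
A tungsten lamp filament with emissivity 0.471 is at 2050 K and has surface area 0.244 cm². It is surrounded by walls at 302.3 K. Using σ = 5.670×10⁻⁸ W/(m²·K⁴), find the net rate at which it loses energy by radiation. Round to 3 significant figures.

Area A = 0.244 cm² = 2.44×10⁻⁵ m².
Net radiated power P_net = εσA(T⁴ − T₀⁴) = 0.471×5.670×10⁻⁸×2.44×10⁻⁵×(2050⁴ − 302.3⁴).
T⁴ − T₀⁴ = 1.76610×10¹³ − 8.35127×10⁹ = 1.76526×10¹³ K⁴, so P_net = 11.5 W.

Net loss ≈ 11.5 W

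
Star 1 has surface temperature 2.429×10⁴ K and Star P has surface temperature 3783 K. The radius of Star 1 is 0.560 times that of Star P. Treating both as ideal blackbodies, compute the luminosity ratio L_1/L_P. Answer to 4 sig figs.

L_1/L_P ≈ 533.0

L ∝ R²T⁴, so L_1/L_P = (R_1/R_P)²(T_1/T_P)⁴ = (0.560)² × (2.429×10⁴/3783)⁴ = 0.3136 × 1699.67 = 533.0.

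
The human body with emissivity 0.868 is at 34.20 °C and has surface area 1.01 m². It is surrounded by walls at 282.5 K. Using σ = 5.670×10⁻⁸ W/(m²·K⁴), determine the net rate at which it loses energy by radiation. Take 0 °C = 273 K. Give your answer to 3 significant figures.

Net loss ≈ 126 W

T = 34.20 °C + 273 = 307.20 K.
Area A = 1.01 m².
Net radiated power P_net = εσA(T⁴ − T₀⁴) = 0.868×5.670×10⁻⁸×1.01×(307.20⁴ − 282.5⁴).
T⁴ − T₀⁴ = 8.90604×10⁹ − 6.36904×10⁹ = 2.53700×10⁹ K⁴, so P_net = 126 W.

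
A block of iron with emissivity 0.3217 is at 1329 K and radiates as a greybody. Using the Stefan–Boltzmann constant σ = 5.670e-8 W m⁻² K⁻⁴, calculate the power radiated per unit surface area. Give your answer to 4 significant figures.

I ≈ 5.690×10⁴ W/m²

Stefan–Boltzmann: I = εσT⁴ = 0.3217 × 5.670×10⁻⁸ × (1329)⁴ = 5.690×10⁴ W/m².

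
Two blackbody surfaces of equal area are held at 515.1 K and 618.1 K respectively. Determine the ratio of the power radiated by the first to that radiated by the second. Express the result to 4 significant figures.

P₁/P₂ ≈ 0.4823

With equal areas, P₁/P₂ = (T₁/T₂)⁴ = (515.1/618.1)⁴ = 0.4823.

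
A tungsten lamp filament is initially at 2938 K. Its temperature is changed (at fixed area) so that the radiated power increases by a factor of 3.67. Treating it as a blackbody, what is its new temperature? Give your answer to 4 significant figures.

P ∝ T⁴, so T₂/T₁ = (P₂/P₁)^(1/4) = (3.67)^(1/4) = 1.38410.
T₂ = 2938 × 1.38410 = 4066 K.

T₂ ≈ 4066 K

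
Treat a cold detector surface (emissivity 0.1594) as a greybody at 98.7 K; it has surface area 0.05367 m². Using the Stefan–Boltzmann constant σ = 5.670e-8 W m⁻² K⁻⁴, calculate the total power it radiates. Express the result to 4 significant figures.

P ≈ 0.04603 W

Area A = 0.05367 m².
P = εσAT⁴ = 0.1594 × 5.670×10⁻⁸ × 0.05367 × (98.7)⁴ = 0.04603 W.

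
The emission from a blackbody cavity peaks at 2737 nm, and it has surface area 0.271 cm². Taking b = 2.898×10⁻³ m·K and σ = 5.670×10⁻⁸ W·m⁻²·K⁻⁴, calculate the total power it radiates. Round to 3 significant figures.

Wien's law: T = b/λ_max = 2.898×10⁻³/2.737×10⁻⁶ = 1058.82 K.
Area A = 0.271 cm² = 2.71×10⁻⁵ m².
Then P = σAT⁴ = 5.670×10⁻⁸×2.71×10⁻⁵×(1058.82)⁴ = 1.93 W.

P ≈ 1.93 W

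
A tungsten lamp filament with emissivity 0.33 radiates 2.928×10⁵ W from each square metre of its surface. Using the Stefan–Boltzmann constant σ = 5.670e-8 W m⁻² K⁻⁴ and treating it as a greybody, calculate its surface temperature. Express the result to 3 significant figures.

I = εσT⁴, so T = (I/εσ)^(1/4) = (2.928×10⁵/(0.33×5.670×10⁻⁸))^(1/4) = 1.99×10³ K.

T ≈ 1.99×10³ K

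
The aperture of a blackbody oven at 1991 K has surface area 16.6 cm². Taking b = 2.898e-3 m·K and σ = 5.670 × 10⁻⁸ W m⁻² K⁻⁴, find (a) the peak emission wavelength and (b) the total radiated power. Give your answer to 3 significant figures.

(a) λ_max = b/T = 2.898×10⁻³/1991 = 1.456×10⁻⁶ m = 1.46×10³ nm.
Area A = 16.6 cm² = 1.66×10⁻³ m².
(b) P = σAT⁴ = 5.670×10⁻⁸×1.66×10⁻³×(1991)⁴ = 1.48×10³ W.

λ_max ≈ 1.46×10³ nm; P ≈ 1.48×10³ W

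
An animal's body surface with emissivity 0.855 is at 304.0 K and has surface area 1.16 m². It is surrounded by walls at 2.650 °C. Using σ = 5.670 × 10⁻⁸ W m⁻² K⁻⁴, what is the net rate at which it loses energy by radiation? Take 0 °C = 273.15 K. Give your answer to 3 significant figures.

Net loss ≈ 155 W

Surroundings: T = 2.650 °C + 273.15 = 275.800 K.
Area A = 1.16 m².
Net radiated power P_net = εσA(T⁴ − T₀⁴) = 0.855×5.670×10⁻⁸×1.16×(304.0⁴ − 275.800⁴).
T⁴ − T₀⁴ = 8.54072×10⁹ − 5.78598×10⁹ = 2.75474×10⁹ K⁴, so P_net = 155 W.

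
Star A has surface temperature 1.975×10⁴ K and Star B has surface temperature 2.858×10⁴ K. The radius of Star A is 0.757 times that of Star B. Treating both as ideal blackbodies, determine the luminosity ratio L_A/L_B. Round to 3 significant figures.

L ∝ R²T⁴, so L_A/L_B = (R_A/R_B)²(T_A/T_B)⁴ = (0.757)² × (1.975×10⁴/2.858×10⁴)⁴ = 0.573049 × 0.228044 = 0.131.

L_A/L_B ≈ 0.131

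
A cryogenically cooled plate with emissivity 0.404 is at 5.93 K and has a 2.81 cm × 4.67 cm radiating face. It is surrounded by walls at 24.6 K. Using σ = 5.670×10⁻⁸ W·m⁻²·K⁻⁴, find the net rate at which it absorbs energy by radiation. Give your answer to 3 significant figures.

Net gain ≈ 1.10×10⁻⁵ W

Area A = 0.0281 × 0.0467 = 1.31227×10⁻³ m².
Net radiated power P_net = εσA(T⁴ − T₀⁴) = 0.404×5.670×10⁻⁸×1.31227×10⁻³×(5.93⁴ − 24.6⁴).
T⁴ − T₀⁴ = 1236.57 − 3.66219×10⁵ = -3.64982×10⁵ K⁴, so P_net = -1.10×10⁻⁵ W — negative, meaning a net gain of 1.10×10⁻⁵ W.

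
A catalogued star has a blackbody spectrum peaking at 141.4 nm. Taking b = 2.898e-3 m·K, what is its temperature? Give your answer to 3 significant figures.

T ≈ 2.05×10⁴ K

Wien's law gives T = b/λ_max = (2.898×10⁻³ m·K)/(1.414×10⁻⁷ m) = 2.05×10⁴ K.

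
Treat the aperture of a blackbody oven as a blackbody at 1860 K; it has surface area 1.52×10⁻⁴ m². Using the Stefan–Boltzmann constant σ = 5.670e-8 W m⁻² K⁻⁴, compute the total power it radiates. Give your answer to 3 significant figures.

P ≈ 103 W

Area A = 1.52×10⁻⁴ m².
P = σAT⁴ = 5.670×10⁻⁸ × 1.52×10⁻⁴ × (1860)⁴ = 103 W.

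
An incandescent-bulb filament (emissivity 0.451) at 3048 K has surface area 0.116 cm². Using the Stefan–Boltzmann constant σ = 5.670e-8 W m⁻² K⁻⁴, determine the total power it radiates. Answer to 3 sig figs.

Area A = 0.116 cm² = 1.16×10⁻⁵ m².
P = εσAT⁴ = 0.451 × 5.670×10⁻⁸ × 1.16×10⁻⁵ × (3048)⁴ = 25.6 W.

P ≈ 25.6 W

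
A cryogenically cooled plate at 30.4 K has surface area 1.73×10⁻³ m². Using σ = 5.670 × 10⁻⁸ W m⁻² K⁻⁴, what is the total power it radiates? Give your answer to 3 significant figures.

P ≈ 8.38×10⁻⁵ W

Area A = 1.73×10⁻³ m².
P = σAT⁴ = 5.670×10⁻⁸ × 1.73×10⁻³ × (30.4)⁴ = 8.38×10⁻⁵ W.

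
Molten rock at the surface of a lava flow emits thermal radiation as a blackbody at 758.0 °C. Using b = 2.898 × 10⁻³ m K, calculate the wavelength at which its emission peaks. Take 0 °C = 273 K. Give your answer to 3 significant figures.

λ_max ≈ 2.81×10³ nm

T = 758.0 °C + 273 = 1031.0 K.
Wien's displacement law: λ_max = b/T = (2.898×10⁻³ m·K)/(1031.0 K) = 2.811×10⁻⁶ m.
That is 2.81×10³ nm, in the infrared range.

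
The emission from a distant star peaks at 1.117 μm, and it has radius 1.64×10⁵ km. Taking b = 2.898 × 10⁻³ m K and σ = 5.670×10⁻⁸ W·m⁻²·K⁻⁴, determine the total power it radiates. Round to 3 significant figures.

P ≈ 8.68×10²³ W

Wien's law: T = b/λ_max = 2.898×10⁻³/1.117×10⁻⁶ = 2594.45 K.
Surface area A = 4πR² = 4π(1.64×10⁸ m)² = 3.37985×10¹⁷ m².
Then P = σAT⁴ = 5.670×10⁻⁸×3.37985×10¹⁷×(2594.45)⁴ = 8.68×10²³ W.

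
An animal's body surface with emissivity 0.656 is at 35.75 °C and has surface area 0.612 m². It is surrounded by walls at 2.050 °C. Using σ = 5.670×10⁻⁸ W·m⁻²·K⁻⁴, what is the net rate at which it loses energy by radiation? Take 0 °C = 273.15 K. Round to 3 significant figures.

Net loss ≈ 76.7 W

T = 35.75 °C + 273.15 = 308.90 K.
Surroundings: T = 2.050 °C + 273.15 = 275.200 K.
Area A = 0.612 m².
Net radiated power P_net = εσA(T⁴ − T₀⁴) = 0.656×5.670×10⁻⁸×0.612×(308.90⁴ − 275.200⁴).
T⁴ − T₀⁴ = 9.10483×10⁹ − 5.73580×10⁹ = 3.36903×10⁹ K⁴, so P_net = 76.7 W.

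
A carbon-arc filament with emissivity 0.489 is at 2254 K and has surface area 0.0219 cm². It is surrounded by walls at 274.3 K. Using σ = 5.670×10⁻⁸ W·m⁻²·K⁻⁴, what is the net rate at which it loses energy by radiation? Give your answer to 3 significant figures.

Area A = 0.0219 cm² = 2.19×10⁻⁶ m².
Net radiated power P_net = εσA(T⁴ − T₀⁴) = 0.489×5.670×10⁻⁸×2.19×10⁻⁶×(2254⁴ − 274.3⁴).
T⁴ − T₀⁴ = 2.58116×10¹³ − 5.66113×10⁹ = 2.58059×10¹³ K⁴, so P_net = 1.57 W.

Net loss ≈ 1.57 W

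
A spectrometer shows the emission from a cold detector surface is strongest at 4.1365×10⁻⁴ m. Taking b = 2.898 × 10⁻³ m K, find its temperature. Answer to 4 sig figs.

T ≈ 7.006 K

Wien's law gives T = b/λ_max = (2.898×10⁻³ m·K)/(4.1365×10⁻⁴ m) = 7.006 K.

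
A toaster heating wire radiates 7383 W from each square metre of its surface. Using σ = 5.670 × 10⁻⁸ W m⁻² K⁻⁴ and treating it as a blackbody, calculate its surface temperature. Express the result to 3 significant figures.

T ≈ 601 K

I = σT⁴, so T = (I/σ)^(1/4) = (7383/(5.670×10⁻⁸))^(1/4) = 601 K.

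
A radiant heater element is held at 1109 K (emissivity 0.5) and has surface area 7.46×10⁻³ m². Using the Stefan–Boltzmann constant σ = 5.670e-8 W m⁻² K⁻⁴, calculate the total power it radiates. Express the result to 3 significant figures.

P ≈ 320 W

Area A = 7.46×10⁻³ m².
P = εσAT⁴ = 0.5 × 5.670×10⁻⁸ × 7.46×10⁻³ × (1109)⁴ = 320 W.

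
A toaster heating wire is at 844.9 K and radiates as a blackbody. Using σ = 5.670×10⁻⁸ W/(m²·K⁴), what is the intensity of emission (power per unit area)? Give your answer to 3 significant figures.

I ≈ 2.89×10⁴ W/m²

Stefan–Boltzmann: I = σT⁴ = 5.670×10⁻⁸ × (844.9)⁴ = 2.89×10⁴ W/m².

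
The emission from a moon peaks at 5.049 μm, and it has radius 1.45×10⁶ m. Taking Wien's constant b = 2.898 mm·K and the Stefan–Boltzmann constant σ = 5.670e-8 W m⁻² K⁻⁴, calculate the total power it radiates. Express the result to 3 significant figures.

Wien's law: T = b/λ_max = 2.898×10⁻³/5.049×10⁻⁶ = 573.975 K.
Surface area A = 4πR² = 4π(1.45×10⁶ m)² = 2.64208×10¹³ m².
Then P = σAT⁴ = 5.670×10⁻⁸×2.64208×10¹³×(573.975)⁴ = 1.63×10¹⁷ W.

P ≈ 1.63×10¹⁷ W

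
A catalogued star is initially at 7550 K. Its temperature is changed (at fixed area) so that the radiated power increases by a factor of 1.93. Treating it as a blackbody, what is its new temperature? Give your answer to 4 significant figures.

P ∝ T⁴, so T₂/T₁ = (P₂/P₁)^(1/4) = (1.93)^(1/4) = 1.17866.
T₂ = 7550 × 1.17866 = 8899 K.

T₂ ≈ 8899 K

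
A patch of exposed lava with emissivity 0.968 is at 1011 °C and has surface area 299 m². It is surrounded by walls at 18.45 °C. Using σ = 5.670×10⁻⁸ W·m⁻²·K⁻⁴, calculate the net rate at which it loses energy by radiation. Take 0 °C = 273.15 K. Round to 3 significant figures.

Net loss ≈ 4.45×10⁷ W

T = 1011 °C + 273.15 = 1284.15 K.
Surroundings: T = 18.45 °C + 273.15 = 291.60 K.
Area A = 299 m².
Net radiated power P_net = εσA(T⁴ − T₀⁴) = 0.968×5.670×10⁻⁸×299×(1284.15⁴ − 291.60⁴).
T⁴ − T₀⁴ = 2.71934×10¹² − 7.23020×10⁹ = 2.71211×10¹² K⁴, so P_net = 4.45×10⁷ W.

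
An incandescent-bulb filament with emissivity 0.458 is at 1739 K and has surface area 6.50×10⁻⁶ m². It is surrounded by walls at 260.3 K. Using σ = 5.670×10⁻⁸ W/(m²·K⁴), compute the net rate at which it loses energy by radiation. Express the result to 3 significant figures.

Net loss ≈ 1.54 W

Area A = 6.50×10⁻⁶ m².
Net radiated power P_net = εσA(T⁴ − T₀⁴) = 0.458×5.670×10⁻⁸×6.50×10⁻⁶×(1739⁴ − 260.3⁴).
T⁴ − T₀⁴ = 9.14531×10¹² − 4.59089×10⁹ = 9.14072×10¹² K⁴, so P_net = 1.54 W.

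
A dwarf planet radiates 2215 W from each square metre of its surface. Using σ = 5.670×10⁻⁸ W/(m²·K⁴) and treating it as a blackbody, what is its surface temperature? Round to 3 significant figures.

I = σT⁴, so T = (I/σ)^(1/4) = (2215/(5.670×10⁻⁸))^(1/4) = 445 K.

T ≈ 445 K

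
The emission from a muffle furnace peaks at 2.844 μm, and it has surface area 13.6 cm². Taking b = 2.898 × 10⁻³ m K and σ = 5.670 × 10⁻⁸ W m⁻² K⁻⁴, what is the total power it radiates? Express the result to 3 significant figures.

P ≈ 83.1 W

Wien's law: T = b/λ_max = 2.898×10⁻³/2.844×10⁻⁶ = 1018.99 K.
Area A = 13.6 cm² = 1.36×10⁻³ m².
Then P = σAT⁴ = 5.670×10⁻⁸×1.36×10⁻³×(1018.99)⁴ = 83.1 W.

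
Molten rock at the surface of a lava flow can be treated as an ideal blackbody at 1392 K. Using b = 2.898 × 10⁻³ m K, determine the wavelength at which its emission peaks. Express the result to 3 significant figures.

Wien's displacement law: λ_max = b/T = (2.898×10⁻³ m·K)/(1392 K) = 2.082×10⁻⁶ m.
That is 2.08 μm, in the infrared range.

λ_max ≈ 2.08 μm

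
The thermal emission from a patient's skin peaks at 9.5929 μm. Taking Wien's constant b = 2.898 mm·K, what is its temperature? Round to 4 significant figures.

Wien's law gives T = b/λ_max = (2.898×10⁻³ m·K)/(9.5929×10⁻⁶ m) = 302.1 K.

T ≈ 302.1 K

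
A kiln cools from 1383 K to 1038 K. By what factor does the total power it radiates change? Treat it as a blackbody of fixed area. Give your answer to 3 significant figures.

P ∝ T⁴, so P₂/P₁ = (T₂/T₁)⁴ = (1038/1383)⁴ = (0.750542)⁴ = 0.317.

P₂/P₁ ≈ 0.317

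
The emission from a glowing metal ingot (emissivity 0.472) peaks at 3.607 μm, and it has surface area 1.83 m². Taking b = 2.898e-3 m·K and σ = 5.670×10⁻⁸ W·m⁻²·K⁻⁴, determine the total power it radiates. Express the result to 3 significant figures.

Wien's law: T = b/λ_max = 2.898×10⁻³/3.607×10⁻⁶ = 803.438 K.
Area A = 1.83 m².
Then P = εσAT⁴ = 0.472×5.670×10⁻⁸×1.83×(803.438)⁴ = 2.04×10⁴ W.

P ≈ 2.04×10⁴ W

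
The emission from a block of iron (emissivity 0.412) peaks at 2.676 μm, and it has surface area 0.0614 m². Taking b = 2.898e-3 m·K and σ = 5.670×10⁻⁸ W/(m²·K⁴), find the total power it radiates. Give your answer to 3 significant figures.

Wien's law: T = b/λ_max = 2.898×10⁻³/2.676×10⁻⁶ = 1082.96 K.
Area A = 0.0614 m².
Then P = εσAT⁴ = 0.412×5.670×10⁻⁸×0.0614×(1082.96)⁴ = 1.97×10³ W.

P ≈ 1.97×10³ W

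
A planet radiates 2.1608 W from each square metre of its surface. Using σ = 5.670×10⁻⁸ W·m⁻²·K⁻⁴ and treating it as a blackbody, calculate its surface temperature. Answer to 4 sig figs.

I = σT⁴, so T = (I/σ)^(1/4) = (2.1608/(5.670×10⁻⁸))^(1/4) = 78.57 K.

T ≈ 78.57 K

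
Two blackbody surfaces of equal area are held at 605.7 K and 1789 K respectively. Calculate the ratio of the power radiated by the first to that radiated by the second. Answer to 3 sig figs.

P₁/P₂ ≈ 0.0131

With equal areas, P₁/P₂ = (T₁/T₂)⁴ = (605.7/1789)⁴ = 0.0131.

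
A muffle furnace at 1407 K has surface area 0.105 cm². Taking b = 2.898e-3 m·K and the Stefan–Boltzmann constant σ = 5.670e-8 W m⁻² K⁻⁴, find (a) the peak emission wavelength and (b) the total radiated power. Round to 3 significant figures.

λ_max ≈ 2.06×10³ nm; P ≈ 2.33 W

(a) λ_max = b/T = 2.898×10⁻³/1407 = 2.060×10⁻⁶ m = 2.06×10³ nm.
Area A = 0.105 cm² = 1.05×10⁻⁵ m².
(b) P = σAT⁴ = 5.670×10⁻⁸×1.05×10⁻⁵×(1407)⁴ = 2.33 W.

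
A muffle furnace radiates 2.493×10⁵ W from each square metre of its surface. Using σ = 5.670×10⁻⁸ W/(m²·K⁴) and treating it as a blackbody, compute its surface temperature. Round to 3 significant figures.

T ≈ 1.45×10³ K

I = σT⁴, so T = (I/σ)^(1/4) = (2.493×10⁵/(5.670×10⁻⁸))^(1/4) = 1.45×10³ K.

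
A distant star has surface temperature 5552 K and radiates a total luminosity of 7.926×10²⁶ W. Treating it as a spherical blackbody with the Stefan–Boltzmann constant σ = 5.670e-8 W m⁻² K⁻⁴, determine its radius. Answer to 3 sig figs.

L = 4πR²σT⁴ ⇒ R = √(L/(4πσT⁴)).
σT⁴ = 5.38742×10⁷ W/m², so R = √(7.926×10²⁶/(4π×5.38742×10⁷)) = 1.08×10⁹ m.

R ≈ 1.08×10⁹ m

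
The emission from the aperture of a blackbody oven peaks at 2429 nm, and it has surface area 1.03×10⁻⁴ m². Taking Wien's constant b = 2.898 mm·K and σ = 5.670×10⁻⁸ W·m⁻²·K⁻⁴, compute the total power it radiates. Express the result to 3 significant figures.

Wien's law: T = b/λ_max = 2.898×10⁻³/2.429×10⁻⁶ = 1193.08 K.
Area A = 1.03×10⁻⁴ m².
Then P = σAT⁴ = 5.670×10⁻⁸×1.03×10⁻⁴×(1193.08)⁴ = 11.8 W.

P ≈ 11.8 W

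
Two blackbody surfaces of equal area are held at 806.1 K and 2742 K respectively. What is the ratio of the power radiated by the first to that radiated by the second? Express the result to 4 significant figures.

With equal areas, P₁/P₂ = (T₁/T₂)⁴ = (806.1/2742)⁴ = 7.469×10⁻³.

P₁/P₂ ≈ 7.469×10⁻³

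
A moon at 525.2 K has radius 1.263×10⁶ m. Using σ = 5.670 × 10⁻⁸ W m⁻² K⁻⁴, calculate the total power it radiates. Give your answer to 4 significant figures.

Surface area A = 4πR² = 4π(1.263×10⁶ m)² = 2.00455×10¹³ m².
P = σAT⁴ = 5.670×10⁻⁸ × 2.00455×10¹³ × (525.2)⁴ = 8.648×10¹⁶ W.

P ≈ 8.648×10¹⁶ W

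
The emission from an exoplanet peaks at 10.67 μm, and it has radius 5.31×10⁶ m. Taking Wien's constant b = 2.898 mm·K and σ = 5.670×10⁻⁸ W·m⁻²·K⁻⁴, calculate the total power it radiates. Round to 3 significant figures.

Wien's law: T = b/λ_max = 2.898×10⁻³/1.067×10⁻⁵ = 271.603 K.
Surface area A = 4πR² = 4π(5.31×10⁶ m)² = 3.54323×10¹⁴ m².
Then P = σAT⁴ = 5.670×10⁻⁸×3.54323×10¹⁴×(271.603)⁴ = 1.09×10¹⁷ W.

P ≈ 1.09×10¹⁷ W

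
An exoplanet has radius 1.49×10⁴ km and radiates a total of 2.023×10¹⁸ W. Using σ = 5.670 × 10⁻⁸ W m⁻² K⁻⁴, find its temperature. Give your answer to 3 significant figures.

Surface area A = 4πR² = 4π(1.49×10⁷ m)² = 2.78986×10¹⁵ m².
P = σAT⁴ ⇒ T = (P/(σA))^(1/4) = (2.023×10¹⁸/(5.670×10⁻⁸×2.78986×10¹⁵))^(1/4) = 336 K.

T ≈ 336 K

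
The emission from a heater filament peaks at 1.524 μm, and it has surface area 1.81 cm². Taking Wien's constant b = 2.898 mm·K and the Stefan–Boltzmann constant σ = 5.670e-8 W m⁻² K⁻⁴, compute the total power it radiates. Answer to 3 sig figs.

P ≈ 134 W

Wien's law: T = b/λ_max = 2.898×10⁻³/1.524×10⁻⁶ = 1901.57 K.
Area A = 1.81 cm² = 1.81×10⁻⁴ m².
Then P = σAT⁴ = 5.670×10⁻⁸×1.81×10⁻⁴×(1901.57)⁴ = 134 W.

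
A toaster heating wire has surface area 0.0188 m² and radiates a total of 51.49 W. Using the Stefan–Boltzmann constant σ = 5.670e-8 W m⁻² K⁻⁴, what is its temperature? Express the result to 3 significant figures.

T ≈ 469 K

Area A = 0.0188 m².
P = σAT⁴ ⇒ T = (P/(σA))^(1/4) = (51.49/(5.670×10⁻⁸×0.0188))^(1/4) = 469 K.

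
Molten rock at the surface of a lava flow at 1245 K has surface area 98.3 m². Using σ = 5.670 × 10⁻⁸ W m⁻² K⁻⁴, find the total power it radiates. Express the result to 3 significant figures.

Area A = 98.3 m².
P = σAT⁴ = 5.670×10⁻⁸ × 98.3 × (1245)⁴ = 1.34×10⁷ W.

P ≈ 1.34×10⁷ W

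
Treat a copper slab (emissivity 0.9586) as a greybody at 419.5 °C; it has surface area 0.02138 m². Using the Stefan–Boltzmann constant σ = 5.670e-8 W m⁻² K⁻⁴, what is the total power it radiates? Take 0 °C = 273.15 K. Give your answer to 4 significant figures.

P ≈ 267.5 W

T = 419.5 °C + 273.15 = 692.65 K.
Area A = 0.02138 m².
P = εσAT⁴ = 0.9586 × 5.670×10⁻⁸ × 0.02138 × (692.65)⁴ = 267.5 W.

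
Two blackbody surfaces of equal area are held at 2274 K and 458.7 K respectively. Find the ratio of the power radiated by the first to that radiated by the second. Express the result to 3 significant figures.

P₁/P₂ ≈ 604

With equal areas, P₁/P₂ = (T₁/T₂)⁴ = (2274/458.7)⁴ = 604.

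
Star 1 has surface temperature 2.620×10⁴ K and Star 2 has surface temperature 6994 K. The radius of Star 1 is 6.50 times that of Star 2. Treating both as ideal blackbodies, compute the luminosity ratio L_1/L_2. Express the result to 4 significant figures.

L_1/L_2 ≈ 8320

L ∝ R²T⁴, so L_1/L_2 = (R_1/R_2)²(T_1/T_2)⁴ = (6.50)² × (2.620×10⁴/6994)⁴ = 42.25 × 196.926 = 8320.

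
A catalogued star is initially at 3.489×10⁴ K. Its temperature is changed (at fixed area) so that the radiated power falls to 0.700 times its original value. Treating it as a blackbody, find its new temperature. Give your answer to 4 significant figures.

P ∝ T⁴, so T₂/T₁ = (P₂/P₁)^(1/4) = (0.700)^(1/4) = 0.914691.
T₂ = 3.489×10⁴ × 0.914691 = 3.191×10⁴ K.

T₂ ≈ 3.191×10⁴ K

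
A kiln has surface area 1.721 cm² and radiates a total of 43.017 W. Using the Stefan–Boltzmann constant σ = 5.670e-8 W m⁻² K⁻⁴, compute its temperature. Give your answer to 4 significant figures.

Area A = 1.721 cm² = 1.721×10⁻⁴ m².
P = σAT⁴ ⇒ T = (P/(σA))^(1/4) = (43.017/(5.670×10⁻⁸×1.721×10⁻⁴))^(1/4) = 1449 K.

T ≈ 1449 K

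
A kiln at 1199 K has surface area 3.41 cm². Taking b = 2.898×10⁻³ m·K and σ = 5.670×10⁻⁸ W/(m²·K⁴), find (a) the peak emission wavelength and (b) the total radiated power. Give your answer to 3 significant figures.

(a) λ_max = b/T = 2.898×10⁻³/1199 = 2.417×10⁻⁶ m = 2.42×10³ nm.
Area A = 3.41 cm² = 3.41×10⁻⁴ m².
(b) P = σAT⁴ = 5.670×10⁻⁸×3.41×10⁻⁴×(1199)⁴ = 40.0 W.

λ_max ≈ 2.42×10³ nm; P ≈ 40.0 W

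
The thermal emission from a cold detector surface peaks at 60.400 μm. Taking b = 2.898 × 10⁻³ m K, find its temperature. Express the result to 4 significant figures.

Wien's law gives T = b/λ_max = (2.898×10⁻³ m·K)/(6.0400×10⁻⁵ m) = 47.98 K.

T ≈ 47.98 K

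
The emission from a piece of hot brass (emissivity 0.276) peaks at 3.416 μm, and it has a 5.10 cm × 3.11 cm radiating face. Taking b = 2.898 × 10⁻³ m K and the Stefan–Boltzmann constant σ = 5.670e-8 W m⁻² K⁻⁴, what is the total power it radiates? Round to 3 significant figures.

P ≈ 12.9 W

Wien's law: T = b/λ_max = 2.898×10⁻³/3.416×10⁻⁶ = 848.361 K.
Area A = 0.0510 × 0.0311 = 1.5861×10⁻³ m².
Then P = εσAT⁴ = 0.276×5.670×10⁻⁸×1.5861×10⁻³×(848.361)⁴ = 12.9 W.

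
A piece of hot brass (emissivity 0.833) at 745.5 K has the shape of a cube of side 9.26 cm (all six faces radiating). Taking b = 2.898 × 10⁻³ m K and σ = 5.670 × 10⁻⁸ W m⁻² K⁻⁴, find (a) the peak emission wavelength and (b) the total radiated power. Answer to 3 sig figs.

λ_max ≈ 3.89 μm; P ≈ 751 W

(a) λ_max = b/T = 2.898×10⁻³/745.5 = 3.887×10⁻⁶ m = 3.89 μm.
Area A = 6s² = 6×(0.0926 m)² = 0.0514486 m².
(b) P = εσAT⁴ = 0.833×5.670×10⁻⁸×0.0514486×(745.5)⁴ = 751 W.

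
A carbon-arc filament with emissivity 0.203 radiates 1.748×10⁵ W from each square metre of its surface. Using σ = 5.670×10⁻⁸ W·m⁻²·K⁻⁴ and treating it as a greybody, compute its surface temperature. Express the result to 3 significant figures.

T ≈ 1.97×10³ K

I = εσT⁴, so T = (I/εσ)^(1/4) = (1.748×10⁵/(0.203×5.670×10⁻⁸))^(1/4) = 1.97×10³ K.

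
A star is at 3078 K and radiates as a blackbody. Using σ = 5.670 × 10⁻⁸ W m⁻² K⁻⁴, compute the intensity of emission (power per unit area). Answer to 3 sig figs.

Stefan–Boltzmann: I = σT⁴ = 5.670×10⁻⁸ × (3078)⁴ = 5.09×10⁶ W/m².

I ≈ 5.09×10⁶ W/m²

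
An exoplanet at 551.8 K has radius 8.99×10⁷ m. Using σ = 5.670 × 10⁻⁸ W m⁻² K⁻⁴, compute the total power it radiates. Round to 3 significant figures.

P ≈ 5.34×10²⁰ W

Surface area A = 4πR² = 4π(8.99×10⁷ m)² = 1.01562×10¹⁷ m².
P = σAT⁴ = 5.670×10⁻⁸ × 1.01562×10¹⁷ × (551.8)⁴ = 5.34×10²⁰ W.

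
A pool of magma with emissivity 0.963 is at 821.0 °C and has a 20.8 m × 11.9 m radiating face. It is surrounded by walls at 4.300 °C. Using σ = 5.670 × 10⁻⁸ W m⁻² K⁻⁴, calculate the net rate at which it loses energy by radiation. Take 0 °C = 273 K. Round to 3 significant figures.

T = 821.0 °C + 273 = 1094.0 K.
Surroundings: T = 4.300 °C + 273 = 277.300 K.
Area A = 20.8 × 11.9 = 247.52 m².
Net radiated power P_net = εσA(T⁴ − T₀⁴) = 0.963×5.670×10⁻⁸×247.52×(1094.0⁴ − 277.300⁴).
T⁴ − T₀⁴ = 1.43242×10¹² − 5.91289×10⁹ = 1.42651×10¹² K⁴, so P_net = 1.93×10⁷ W.

Net loss ≈ 1.93×10⁷ W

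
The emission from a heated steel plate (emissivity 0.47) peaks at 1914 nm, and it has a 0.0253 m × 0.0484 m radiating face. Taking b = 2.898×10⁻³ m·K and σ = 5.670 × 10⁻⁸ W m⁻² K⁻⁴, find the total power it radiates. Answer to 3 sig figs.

P ≈ 172 W

Wien's law: T = b/λ_max = 2.898×10⁻³/1.914×10⁻⁶ = 1514.11 K.
Area A = 0.0253 × 0.0484 = 1.22452×10⁻³ m².
Then P = εσAT⁴ = 0.47×5.670×10⁻⁸×1.22452×10⁻³×(1514.11)⁴ = 172 W.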